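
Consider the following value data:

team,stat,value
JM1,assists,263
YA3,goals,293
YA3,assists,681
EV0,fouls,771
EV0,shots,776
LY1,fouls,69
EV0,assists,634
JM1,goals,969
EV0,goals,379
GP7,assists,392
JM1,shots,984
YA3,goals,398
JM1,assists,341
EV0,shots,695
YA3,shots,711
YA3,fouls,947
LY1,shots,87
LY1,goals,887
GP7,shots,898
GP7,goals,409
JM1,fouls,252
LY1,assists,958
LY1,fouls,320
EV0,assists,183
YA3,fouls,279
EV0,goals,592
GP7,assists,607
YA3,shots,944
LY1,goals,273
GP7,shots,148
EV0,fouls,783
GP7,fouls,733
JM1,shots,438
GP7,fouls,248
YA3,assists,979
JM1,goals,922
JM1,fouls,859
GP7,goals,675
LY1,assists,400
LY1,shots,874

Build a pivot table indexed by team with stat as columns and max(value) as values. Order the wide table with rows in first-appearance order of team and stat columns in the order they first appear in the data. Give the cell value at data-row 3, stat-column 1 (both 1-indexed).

634

With rows in first-appearance order of team, row 3 is team=EV0. stat columns in first-appearance order: assists, goals, fouls, shots; column 1 is assists.
Long rows with team=EV0, stat=assists: max(634, 183) = 634.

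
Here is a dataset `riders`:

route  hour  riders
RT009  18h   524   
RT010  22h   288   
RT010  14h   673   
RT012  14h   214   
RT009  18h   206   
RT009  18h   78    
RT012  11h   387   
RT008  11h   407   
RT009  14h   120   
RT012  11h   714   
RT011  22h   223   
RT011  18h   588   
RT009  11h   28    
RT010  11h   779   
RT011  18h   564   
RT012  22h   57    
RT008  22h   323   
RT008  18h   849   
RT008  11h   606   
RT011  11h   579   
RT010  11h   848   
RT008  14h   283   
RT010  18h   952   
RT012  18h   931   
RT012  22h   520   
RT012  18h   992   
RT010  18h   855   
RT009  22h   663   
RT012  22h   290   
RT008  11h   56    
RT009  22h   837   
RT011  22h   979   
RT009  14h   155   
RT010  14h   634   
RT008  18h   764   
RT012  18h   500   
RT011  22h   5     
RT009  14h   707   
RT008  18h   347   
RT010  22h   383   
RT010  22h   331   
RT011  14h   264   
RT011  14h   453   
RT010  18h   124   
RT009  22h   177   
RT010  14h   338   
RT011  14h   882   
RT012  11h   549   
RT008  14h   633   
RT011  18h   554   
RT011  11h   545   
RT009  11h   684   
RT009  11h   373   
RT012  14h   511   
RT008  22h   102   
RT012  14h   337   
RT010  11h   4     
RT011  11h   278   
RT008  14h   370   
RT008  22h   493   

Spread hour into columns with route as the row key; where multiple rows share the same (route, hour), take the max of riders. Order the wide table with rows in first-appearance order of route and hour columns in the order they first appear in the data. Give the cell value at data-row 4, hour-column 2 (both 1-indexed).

With rows in first-appearance order of route, row 4 is route=RT008. hour columns in first-appearance order: 18h, 22h, 14h, 11h; column 2 is 22h.
Long rows with route=RT008, hour=22h: max(323, 102, 493) = 493.

493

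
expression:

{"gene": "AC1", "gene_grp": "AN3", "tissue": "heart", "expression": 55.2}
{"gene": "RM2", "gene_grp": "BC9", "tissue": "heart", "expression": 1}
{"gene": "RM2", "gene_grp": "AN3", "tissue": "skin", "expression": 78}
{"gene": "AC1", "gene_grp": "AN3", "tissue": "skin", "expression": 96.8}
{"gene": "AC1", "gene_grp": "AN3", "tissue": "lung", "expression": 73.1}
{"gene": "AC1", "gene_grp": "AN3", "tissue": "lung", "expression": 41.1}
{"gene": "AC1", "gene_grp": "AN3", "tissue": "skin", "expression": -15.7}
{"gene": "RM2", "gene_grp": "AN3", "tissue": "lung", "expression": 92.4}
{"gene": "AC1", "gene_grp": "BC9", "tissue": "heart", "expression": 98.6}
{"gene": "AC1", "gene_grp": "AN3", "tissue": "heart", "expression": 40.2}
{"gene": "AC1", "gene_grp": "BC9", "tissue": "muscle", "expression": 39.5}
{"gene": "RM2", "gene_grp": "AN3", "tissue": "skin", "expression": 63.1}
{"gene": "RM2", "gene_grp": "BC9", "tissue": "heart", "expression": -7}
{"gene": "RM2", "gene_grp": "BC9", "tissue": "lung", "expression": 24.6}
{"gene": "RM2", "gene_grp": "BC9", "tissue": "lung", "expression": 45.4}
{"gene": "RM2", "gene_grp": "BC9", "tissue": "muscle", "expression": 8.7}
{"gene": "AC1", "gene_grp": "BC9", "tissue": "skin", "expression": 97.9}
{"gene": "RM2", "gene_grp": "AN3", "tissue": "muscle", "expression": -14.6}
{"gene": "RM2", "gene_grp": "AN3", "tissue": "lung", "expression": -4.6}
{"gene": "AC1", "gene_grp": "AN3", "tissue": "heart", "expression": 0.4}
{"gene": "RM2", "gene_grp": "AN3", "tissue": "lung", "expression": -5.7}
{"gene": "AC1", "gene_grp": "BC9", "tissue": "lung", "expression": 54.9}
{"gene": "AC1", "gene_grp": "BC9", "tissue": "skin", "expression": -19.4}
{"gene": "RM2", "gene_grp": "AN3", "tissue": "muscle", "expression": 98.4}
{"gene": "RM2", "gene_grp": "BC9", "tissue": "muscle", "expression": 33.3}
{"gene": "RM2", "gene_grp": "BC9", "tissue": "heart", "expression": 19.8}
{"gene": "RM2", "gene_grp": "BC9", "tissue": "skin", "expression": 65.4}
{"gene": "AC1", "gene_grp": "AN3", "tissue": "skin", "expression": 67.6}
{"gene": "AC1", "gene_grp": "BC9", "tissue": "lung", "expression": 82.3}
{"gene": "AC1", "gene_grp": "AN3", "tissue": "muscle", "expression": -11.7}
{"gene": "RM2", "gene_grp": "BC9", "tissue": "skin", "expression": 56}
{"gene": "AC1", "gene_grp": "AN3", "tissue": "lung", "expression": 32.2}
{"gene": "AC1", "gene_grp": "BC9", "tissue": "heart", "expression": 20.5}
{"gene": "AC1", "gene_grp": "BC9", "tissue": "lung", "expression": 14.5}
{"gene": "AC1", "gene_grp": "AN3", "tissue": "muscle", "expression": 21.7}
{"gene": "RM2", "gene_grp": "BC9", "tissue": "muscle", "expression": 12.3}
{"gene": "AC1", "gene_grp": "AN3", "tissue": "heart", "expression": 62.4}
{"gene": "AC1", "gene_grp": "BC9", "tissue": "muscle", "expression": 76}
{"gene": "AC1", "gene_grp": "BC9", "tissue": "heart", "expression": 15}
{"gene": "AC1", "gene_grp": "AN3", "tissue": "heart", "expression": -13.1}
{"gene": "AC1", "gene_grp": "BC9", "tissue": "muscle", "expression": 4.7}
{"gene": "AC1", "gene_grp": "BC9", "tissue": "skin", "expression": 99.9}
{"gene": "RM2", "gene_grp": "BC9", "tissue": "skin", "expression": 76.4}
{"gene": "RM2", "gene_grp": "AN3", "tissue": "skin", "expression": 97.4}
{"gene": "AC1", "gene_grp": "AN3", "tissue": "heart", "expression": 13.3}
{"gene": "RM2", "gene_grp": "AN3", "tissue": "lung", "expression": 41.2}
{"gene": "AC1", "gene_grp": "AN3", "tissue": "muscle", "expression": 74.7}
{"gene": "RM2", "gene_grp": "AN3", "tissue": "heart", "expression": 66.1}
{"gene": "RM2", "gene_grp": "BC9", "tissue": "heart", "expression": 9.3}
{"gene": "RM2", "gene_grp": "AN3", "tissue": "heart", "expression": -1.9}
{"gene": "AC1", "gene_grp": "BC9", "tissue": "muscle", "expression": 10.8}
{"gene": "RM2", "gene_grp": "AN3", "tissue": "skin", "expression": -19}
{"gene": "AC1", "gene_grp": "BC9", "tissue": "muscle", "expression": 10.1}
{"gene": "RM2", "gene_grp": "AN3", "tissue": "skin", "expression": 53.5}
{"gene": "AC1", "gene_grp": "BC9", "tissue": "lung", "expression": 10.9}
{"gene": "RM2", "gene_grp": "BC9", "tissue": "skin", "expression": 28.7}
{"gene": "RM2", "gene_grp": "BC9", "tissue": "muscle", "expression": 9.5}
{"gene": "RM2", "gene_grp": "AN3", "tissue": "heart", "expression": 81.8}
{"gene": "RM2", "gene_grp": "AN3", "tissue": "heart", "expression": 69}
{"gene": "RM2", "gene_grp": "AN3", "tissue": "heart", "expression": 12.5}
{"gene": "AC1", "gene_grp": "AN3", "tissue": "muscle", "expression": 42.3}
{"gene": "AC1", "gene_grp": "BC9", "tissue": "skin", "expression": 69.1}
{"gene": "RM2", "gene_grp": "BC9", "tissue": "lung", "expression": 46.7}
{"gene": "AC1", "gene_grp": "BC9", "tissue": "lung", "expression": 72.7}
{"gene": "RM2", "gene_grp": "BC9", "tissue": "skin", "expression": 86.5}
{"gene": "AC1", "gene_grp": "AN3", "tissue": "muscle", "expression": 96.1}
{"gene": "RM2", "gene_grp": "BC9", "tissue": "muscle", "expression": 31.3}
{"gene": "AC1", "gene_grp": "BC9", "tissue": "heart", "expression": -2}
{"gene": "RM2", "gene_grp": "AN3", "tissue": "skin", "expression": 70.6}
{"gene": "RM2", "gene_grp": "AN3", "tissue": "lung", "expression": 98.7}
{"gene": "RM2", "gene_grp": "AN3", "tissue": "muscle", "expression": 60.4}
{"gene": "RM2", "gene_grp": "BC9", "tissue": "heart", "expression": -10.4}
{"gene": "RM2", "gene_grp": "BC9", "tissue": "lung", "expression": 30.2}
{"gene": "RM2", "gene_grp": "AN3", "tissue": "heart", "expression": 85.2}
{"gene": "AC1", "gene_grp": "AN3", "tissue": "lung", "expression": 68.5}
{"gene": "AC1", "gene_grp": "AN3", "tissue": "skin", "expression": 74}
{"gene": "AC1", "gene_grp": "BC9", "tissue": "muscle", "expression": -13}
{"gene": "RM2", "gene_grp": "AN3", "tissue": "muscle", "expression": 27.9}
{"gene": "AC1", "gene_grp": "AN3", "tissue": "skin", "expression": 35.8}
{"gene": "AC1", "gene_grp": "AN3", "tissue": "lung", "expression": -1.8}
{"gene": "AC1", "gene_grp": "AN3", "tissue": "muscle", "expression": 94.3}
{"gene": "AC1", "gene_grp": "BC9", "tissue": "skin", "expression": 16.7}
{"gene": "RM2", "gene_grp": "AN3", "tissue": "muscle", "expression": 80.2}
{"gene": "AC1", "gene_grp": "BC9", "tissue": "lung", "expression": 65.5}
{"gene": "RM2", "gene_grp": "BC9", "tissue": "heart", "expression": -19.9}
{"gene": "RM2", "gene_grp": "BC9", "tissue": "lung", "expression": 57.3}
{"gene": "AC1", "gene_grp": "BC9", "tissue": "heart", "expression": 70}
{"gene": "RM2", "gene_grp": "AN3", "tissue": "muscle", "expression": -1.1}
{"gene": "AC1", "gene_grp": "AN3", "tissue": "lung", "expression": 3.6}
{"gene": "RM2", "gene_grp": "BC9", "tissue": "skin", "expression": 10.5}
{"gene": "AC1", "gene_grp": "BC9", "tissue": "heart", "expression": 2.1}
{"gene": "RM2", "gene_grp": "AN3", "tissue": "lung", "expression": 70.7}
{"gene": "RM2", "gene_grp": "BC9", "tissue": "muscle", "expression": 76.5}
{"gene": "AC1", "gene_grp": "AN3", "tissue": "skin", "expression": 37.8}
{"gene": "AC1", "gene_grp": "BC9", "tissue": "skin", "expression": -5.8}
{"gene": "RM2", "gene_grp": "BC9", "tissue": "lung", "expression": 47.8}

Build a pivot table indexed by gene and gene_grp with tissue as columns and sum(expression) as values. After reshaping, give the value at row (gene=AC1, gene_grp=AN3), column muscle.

317.4

Rows with gene=AC1, gene_grp=AN3 and tissue=muscle: expression values are -11.7, 21.7, 74.7, 42.3, 96.1, 94.3.
-11.7 + 21.7 + 74.7 + 42.3 + 96.1 + 94.3 = 317.4.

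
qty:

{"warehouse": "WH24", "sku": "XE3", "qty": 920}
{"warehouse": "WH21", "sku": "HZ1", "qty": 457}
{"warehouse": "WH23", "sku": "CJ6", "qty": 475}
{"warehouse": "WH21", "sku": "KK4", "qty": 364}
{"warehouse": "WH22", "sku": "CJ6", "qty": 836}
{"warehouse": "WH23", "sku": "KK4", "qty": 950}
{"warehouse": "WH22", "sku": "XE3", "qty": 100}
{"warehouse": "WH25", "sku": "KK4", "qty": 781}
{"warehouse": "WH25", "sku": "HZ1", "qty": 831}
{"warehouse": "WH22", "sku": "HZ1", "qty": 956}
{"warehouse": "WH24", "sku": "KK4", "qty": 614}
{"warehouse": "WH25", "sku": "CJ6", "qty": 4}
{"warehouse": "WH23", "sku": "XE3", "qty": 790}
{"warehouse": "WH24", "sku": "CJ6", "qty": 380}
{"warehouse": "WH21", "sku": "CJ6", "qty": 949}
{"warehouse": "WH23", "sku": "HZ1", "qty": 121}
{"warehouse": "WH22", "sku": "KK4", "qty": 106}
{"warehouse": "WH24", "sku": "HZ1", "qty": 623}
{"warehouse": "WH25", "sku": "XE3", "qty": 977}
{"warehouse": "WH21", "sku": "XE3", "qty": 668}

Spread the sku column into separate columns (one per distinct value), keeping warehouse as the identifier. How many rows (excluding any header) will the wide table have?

5 distinct warehouse values → 5 rows.

5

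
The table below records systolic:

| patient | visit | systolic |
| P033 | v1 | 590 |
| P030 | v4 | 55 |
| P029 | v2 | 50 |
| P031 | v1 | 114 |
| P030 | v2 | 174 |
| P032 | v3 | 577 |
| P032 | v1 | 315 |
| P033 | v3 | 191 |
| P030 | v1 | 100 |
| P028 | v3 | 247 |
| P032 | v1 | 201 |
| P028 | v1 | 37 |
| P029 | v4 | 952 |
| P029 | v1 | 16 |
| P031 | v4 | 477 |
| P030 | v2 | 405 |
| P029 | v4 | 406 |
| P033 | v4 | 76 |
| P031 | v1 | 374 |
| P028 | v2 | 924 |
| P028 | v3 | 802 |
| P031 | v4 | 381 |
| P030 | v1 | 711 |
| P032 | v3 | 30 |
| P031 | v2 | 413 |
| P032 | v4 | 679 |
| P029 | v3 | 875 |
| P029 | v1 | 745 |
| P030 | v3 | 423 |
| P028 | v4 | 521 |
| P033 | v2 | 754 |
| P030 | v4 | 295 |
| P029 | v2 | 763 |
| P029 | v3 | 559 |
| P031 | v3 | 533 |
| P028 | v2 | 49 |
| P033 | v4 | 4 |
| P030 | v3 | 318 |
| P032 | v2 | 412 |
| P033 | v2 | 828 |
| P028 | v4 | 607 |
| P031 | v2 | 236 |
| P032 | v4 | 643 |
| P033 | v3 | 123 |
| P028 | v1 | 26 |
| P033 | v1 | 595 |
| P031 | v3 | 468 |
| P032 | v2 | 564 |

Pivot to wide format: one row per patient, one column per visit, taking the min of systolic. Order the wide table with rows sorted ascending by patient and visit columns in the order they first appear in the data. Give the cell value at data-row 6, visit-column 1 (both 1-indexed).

590

With rows sorted ascending by patient, row 6 is patient=P033. visit columns in first-appearance order: v1, v4, v2, v3; column 1 is v1.
Long rows with patient=P033, visit=v1: min(590, 595) = 590.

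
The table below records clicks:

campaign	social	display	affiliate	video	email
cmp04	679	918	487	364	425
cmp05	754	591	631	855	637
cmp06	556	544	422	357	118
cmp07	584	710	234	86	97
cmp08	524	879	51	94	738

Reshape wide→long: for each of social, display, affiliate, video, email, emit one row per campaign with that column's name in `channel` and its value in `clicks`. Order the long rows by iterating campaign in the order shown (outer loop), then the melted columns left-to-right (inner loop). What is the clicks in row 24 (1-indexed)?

94

25 rows total (5 × 5). Row 24: index ⌊(24-1)/5⌋ = 4 into campaign → cmp08; (24-1) mod 5 = 3 into the melted columns → video.
So row 24 is (cmp08, video, 94); clicks = 94.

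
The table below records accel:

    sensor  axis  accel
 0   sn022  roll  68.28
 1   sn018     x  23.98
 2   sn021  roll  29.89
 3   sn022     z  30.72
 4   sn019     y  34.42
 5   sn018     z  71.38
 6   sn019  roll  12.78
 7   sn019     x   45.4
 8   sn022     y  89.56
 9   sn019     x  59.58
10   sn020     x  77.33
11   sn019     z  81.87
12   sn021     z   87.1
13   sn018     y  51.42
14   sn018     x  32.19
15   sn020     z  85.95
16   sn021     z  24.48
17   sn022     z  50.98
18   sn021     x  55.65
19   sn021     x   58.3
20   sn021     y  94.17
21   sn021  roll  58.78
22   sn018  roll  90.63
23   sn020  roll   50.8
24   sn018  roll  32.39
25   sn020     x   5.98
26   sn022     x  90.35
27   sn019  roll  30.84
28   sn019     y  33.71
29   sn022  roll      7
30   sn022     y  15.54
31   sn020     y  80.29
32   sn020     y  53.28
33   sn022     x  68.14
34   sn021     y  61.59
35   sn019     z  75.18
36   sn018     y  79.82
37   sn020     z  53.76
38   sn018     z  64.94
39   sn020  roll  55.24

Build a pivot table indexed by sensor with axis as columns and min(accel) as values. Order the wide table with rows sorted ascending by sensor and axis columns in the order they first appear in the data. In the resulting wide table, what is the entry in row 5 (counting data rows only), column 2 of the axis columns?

With rows sorted ascending by sensor, row 5 is sensor=sn022. axis columns in first-appearance order: roll, x, z, y; column 2 is x.
Long rows with sensor=sn022, axis=x: min(90.35, 68.14) = 68.14.

68.14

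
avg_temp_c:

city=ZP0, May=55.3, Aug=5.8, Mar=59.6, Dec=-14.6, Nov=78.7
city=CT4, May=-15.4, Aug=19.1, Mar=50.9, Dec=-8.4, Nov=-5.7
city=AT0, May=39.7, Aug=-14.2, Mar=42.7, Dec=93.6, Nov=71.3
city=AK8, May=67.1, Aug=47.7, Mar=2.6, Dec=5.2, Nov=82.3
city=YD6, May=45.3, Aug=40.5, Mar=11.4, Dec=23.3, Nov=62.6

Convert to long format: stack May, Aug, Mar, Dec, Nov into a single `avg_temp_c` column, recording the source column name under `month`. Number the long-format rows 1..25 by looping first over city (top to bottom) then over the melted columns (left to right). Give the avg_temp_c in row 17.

25 rows total (5 × 5). Row 17: index ⌊(17-1)/5⌋ = 3 into city → AK8; (17-1) mod 5 = 1 into the melted columns → Aug.
So row 17 is (AK8, Aug, 47.7); avg_temp_c = 47.7.

47.7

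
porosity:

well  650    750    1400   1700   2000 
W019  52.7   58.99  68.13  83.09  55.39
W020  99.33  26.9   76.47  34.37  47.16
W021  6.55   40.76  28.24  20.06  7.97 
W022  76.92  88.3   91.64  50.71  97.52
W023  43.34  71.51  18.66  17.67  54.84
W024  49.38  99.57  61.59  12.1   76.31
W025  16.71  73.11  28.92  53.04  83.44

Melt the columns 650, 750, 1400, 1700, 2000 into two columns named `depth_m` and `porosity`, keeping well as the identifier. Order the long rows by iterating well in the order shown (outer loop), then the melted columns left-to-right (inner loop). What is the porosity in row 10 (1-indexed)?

47.16

35 rows total (7 × 5). Row 10: index ⌊(10-1)/5⌋ = 1 into well → W020; (10-1) mod 5 = 4 into the melted columns → 2000.
So row 10 is (W020, 2000, 47.16); porosity = 47.16.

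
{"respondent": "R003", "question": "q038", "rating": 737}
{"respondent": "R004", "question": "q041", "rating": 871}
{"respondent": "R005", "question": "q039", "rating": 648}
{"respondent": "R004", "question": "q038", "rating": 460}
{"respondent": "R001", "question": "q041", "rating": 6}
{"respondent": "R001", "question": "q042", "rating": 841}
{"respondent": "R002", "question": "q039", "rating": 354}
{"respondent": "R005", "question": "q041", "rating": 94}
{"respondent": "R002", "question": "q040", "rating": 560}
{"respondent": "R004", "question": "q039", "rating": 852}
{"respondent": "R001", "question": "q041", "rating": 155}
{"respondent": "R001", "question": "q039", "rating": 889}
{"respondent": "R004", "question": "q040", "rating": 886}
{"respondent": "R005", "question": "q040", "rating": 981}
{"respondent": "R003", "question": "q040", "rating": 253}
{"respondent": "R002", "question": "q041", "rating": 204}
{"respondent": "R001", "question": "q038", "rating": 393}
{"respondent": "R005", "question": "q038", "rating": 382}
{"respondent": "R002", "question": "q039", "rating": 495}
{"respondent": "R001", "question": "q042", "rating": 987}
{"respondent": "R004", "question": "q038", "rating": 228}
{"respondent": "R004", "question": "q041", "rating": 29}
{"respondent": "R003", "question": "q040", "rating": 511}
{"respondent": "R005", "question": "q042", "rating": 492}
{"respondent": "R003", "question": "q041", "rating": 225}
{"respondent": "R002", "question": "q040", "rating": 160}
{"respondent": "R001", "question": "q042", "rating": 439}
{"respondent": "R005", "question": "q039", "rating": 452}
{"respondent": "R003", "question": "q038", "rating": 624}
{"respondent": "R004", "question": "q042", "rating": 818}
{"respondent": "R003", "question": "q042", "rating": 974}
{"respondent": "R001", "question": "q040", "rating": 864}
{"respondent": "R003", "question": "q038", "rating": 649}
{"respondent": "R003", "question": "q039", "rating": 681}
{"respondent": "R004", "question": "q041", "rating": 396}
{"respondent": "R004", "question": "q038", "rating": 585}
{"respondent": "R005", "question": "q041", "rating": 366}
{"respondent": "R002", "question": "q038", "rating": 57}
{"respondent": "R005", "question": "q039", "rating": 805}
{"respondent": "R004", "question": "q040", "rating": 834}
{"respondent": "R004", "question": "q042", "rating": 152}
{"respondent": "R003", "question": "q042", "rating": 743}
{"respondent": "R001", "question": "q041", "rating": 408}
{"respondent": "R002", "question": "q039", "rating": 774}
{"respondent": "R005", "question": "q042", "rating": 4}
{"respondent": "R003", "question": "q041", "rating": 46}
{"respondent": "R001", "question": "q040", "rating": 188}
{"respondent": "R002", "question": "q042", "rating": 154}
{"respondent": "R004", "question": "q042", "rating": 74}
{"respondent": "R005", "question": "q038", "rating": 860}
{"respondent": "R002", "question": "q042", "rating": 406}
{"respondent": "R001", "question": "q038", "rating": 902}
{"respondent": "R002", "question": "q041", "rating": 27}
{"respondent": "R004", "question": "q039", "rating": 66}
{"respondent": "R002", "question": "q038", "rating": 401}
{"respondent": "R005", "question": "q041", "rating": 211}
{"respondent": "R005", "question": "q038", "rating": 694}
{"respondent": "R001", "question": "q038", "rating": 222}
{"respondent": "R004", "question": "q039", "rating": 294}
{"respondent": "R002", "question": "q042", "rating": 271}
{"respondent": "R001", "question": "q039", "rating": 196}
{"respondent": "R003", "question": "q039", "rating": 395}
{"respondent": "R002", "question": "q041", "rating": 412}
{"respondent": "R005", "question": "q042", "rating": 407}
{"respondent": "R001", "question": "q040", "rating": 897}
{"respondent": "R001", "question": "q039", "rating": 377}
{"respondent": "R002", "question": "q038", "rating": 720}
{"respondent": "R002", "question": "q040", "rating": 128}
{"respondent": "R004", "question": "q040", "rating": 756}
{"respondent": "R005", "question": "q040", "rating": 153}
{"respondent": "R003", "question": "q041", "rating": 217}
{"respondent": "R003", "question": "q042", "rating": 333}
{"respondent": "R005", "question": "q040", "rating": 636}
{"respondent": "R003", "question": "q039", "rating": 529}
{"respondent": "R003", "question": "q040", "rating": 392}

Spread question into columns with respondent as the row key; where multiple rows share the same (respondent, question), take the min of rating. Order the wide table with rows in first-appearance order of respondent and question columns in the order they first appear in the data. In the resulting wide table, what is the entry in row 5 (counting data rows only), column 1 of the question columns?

57

With rows in first-appearance order of respondent, row 5 is respondent=R002. question columns in first-appearance order: q038, q041, q039, q042, q040; column 1 is q038.
Long rows with respondent=R002, question=q038: min(57, 401, 720) = 57.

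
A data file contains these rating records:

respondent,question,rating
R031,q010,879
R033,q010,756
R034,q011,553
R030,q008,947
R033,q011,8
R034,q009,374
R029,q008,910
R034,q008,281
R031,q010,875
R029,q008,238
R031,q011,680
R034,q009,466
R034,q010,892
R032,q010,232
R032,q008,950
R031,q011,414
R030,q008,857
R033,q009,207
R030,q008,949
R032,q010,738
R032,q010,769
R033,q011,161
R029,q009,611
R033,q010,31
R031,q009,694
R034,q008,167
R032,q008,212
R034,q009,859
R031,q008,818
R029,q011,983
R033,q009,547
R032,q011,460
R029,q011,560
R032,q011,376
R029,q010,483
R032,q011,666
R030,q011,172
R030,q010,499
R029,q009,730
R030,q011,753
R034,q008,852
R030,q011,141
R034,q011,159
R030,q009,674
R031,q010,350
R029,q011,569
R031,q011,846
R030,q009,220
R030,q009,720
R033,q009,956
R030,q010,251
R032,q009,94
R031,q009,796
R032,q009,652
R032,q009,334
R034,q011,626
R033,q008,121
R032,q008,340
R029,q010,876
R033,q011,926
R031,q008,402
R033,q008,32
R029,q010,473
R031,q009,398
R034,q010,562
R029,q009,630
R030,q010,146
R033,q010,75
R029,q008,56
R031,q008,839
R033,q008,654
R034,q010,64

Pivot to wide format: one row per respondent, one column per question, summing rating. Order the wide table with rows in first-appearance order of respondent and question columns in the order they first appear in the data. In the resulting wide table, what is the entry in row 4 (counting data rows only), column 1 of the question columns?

With rows in first-appearance order of respondent, row 4 is respondent=R030. question columns in first-appearance order: q010, q011, q008, q009; column 1 is q010.
Long rows with respondent=R030, question=q010: 499 + 251 + 146 = 896.

896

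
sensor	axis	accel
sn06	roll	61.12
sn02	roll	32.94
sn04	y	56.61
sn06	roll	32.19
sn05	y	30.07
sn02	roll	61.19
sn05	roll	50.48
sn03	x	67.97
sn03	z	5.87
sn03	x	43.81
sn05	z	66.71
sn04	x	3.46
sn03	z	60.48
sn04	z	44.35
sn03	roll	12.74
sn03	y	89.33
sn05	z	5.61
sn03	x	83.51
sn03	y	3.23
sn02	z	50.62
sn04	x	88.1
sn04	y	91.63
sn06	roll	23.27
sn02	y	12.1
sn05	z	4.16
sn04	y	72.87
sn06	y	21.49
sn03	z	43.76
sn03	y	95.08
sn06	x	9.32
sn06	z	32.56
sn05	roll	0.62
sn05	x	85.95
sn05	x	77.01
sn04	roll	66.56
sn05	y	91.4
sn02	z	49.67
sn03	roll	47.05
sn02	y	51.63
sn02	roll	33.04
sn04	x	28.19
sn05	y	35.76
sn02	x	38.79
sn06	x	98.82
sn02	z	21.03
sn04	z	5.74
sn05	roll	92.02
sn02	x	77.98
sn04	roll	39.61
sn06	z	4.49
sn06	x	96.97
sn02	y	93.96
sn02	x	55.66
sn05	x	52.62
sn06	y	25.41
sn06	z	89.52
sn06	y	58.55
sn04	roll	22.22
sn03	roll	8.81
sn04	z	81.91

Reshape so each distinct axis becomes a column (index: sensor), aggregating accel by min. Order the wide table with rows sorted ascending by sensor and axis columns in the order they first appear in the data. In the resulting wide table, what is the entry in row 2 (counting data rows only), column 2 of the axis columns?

3.23

With rows sorted ascending by sensor, row 2 is sensor=sn03. axis columns in first-appearance order: roll, y, x, z; column 2 is y.
Long rows with sensor=sn03, axis=y: min(89.33, 3.23, 95.08) = 3.23.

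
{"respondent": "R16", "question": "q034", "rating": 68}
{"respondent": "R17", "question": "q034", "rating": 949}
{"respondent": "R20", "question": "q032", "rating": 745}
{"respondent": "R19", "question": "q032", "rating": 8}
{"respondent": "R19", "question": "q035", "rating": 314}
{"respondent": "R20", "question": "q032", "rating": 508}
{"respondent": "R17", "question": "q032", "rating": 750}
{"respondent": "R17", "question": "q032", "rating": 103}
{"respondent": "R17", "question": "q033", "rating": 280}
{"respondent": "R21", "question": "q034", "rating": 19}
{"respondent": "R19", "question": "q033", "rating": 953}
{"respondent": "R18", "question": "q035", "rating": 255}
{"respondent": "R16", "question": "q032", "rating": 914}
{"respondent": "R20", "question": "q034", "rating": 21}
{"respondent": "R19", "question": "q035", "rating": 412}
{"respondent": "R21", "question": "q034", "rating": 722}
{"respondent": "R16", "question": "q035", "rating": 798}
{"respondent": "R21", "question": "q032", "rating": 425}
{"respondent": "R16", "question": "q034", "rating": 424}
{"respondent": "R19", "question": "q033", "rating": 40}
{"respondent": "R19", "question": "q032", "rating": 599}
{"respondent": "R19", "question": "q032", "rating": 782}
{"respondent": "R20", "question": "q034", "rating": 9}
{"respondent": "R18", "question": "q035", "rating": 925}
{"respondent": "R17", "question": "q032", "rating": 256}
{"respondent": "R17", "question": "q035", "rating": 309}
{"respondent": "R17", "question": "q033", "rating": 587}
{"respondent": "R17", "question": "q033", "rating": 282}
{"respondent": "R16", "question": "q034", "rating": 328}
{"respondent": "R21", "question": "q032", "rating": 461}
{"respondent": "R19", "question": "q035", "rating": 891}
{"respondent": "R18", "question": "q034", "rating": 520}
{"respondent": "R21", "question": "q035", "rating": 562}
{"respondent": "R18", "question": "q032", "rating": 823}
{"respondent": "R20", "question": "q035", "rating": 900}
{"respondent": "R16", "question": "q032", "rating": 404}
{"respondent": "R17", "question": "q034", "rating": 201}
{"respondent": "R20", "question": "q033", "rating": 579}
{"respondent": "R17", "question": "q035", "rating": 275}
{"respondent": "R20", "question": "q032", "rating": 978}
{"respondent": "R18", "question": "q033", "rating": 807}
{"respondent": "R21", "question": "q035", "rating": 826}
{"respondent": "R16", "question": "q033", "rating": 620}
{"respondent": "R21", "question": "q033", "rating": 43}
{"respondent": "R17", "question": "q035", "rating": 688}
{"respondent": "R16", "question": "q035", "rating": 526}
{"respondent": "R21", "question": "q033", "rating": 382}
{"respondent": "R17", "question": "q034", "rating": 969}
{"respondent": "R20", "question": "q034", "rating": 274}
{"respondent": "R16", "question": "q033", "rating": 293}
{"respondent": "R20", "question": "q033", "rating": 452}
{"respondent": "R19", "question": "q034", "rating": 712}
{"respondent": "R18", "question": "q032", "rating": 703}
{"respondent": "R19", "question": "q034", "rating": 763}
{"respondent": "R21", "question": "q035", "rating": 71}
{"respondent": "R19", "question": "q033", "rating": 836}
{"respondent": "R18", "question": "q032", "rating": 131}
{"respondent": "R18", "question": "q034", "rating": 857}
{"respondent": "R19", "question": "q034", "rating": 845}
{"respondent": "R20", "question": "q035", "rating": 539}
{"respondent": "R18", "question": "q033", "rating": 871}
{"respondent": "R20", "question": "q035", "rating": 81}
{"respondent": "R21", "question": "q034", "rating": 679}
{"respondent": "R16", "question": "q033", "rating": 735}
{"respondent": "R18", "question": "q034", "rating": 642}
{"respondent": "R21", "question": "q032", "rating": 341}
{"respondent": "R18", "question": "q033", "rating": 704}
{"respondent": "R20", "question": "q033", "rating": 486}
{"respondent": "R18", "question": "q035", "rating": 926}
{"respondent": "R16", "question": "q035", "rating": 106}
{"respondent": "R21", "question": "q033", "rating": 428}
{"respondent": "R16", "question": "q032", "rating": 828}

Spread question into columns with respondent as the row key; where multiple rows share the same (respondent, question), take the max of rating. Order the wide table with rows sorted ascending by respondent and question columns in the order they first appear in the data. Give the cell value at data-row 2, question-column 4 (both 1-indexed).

With rows sorted ascending by respondent, row 2 is respondent=R17. question columns in first-appearance order: q034, q032, q035, q033; column 4 is q033.
Long rows with respondent=R17, question=q033: max(280, 587, 282) = 587.

587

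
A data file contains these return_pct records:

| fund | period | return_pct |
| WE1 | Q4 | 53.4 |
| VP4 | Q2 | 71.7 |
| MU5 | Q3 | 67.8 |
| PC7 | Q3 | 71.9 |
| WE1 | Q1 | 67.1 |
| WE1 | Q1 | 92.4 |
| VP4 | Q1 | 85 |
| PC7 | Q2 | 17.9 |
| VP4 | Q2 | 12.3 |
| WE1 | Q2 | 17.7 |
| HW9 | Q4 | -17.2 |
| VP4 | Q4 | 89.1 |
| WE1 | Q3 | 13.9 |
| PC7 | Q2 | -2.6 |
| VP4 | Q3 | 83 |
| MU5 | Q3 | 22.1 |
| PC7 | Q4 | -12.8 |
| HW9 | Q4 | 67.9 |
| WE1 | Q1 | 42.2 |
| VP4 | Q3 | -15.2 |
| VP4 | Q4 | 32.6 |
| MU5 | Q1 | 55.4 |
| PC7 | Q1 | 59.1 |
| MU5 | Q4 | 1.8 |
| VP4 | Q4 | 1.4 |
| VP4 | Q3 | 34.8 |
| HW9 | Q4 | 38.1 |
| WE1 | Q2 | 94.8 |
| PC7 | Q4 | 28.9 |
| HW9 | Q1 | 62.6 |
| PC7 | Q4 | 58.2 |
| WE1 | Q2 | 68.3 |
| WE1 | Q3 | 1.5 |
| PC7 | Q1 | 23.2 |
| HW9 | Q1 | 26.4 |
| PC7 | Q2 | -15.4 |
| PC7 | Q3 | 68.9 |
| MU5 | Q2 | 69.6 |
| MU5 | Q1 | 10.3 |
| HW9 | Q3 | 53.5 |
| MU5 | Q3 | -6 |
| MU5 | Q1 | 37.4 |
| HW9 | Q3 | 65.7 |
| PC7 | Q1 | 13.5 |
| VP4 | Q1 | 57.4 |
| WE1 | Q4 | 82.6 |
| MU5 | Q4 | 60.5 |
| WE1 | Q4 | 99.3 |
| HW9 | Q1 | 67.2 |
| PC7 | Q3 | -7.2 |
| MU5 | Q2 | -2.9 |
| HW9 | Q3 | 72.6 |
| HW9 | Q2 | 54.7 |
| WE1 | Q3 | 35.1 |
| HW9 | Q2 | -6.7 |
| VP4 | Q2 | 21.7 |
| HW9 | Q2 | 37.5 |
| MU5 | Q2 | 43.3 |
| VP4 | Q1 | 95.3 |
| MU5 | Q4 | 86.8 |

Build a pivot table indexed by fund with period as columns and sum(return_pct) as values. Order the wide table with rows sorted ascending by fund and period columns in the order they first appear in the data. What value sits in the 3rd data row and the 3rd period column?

133.6

With rows sorted ascending by fund, row 3 is fund=PC7. period columns in first-appearance order: Q4, Q2, Q3, Q1; column 3 is Q3.
Long rows with fund=PC7, period=Q3: 71.9 + 68.9 + -7.2 = 133.6.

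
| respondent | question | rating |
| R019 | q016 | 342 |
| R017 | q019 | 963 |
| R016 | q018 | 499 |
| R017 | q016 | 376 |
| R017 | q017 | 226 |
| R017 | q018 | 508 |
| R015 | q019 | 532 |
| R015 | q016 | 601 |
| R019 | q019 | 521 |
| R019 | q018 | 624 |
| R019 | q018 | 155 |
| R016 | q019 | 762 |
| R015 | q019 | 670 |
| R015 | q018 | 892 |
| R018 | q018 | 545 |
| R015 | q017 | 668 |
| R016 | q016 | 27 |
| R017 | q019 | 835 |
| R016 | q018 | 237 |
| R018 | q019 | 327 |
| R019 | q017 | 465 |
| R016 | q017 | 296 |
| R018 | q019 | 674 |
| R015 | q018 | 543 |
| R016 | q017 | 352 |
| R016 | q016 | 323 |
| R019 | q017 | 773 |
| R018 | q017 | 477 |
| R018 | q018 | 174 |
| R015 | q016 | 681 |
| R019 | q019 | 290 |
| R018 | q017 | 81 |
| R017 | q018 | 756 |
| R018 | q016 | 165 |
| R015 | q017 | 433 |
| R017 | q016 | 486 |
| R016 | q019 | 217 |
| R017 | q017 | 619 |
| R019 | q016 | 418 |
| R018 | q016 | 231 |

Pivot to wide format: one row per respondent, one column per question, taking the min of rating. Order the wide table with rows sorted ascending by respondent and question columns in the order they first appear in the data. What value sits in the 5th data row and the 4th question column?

With rows sorted ascending by respondent, row 5 is respondent=R019. question columns in first-appearance order: q016, q019, q018, q017; column 4 is q017.
Long rows with respondent=R019, question=q017: min(465, 773) = 465.

465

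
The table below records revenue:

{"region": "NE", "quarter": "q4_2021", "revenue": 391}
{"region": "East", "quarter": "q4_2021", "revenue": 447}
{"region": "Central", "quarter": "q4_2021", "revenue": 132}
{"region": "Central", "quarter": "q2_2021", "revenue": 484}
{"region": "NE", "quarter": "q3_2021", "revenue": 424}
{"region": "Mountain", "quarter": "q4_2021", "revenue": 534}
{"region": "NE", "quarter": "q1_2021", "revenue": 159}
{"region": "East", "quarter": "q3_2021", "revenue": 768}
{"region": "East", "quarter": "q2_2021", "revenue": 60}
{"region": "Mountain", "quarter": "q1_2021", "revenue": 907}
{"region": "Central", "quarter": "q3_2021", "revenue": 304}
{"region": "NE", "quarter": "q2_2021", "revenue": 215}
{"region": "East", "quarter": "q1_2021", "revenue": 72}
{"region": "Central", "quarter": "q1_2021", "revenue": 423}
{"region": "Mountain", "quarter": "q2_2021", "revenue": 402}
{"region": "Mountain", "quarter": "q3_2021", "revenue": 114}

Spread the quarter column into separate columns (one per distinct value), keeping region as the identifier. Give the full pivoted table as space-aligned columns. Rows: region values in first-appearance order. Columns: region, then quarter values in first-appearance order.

Columns: region plus the 4 distinct quarter values (q4_2021, q2_2021, q3_2021, q1_2021).
For example, row NE column q4_2021 takes revenue=391 from the long row (NE, q4_2021).

region    q4_2021  q2_2021  q3_2021  q1_2021
NE        391      215      424      159    
East      447      60       768      72     
Central   132      484      304      423    
Mountain  534      402      114      907    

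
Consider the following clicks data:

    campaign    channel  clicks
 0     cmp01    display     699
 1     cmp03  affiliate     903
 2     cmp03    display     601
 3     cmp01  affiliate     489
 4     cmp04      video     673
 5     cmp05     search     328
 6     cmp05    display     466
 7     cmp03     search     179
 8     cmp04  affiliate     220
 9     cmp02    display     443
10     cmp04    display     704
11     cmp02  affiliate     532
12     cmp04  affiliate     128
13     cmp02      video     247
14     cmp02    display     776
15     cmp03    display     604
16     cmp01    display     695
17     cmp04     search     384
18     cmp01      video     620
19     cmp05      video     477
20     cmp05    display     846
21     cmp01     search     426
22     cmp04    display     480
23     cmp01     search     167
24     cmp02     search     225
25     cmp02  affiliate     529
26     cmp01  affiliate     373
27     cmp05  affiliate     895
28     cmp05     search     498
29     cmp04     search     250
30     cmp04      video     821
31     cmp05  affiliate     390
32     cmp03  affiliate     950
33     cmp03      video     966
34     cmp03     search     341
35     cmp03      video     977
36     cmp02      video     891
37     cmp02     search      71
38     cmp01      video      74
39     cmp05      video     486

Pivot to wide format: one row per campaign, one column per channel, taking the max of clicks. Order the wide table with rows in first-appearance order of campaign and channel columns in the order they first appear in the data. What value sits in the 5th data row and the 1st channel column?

With rows in first-appearance order of campaign, row 5 is campaign=cmp02. channel columns in first-appearance order: display, affiliate, video, search; column 1 is display.
Long rows with campaign=cmp02, channel=display: max(443, 776) = 776.

776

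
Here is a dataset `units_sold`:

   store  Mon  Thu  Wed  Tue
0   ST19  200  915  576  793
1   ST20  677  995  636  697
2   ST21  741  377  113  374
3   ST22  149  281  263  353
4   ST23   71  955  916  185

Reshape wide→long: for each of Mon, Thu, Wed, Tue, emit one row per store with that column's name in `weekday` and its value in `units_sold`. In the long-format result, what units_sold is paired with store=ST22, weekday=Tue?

Unpivoting turns each (store, wide-column) pair into one long row.
The wide cell at row ST22, column Tue holds 353, so the long row (ST22, Tue) has units_sold=353.

353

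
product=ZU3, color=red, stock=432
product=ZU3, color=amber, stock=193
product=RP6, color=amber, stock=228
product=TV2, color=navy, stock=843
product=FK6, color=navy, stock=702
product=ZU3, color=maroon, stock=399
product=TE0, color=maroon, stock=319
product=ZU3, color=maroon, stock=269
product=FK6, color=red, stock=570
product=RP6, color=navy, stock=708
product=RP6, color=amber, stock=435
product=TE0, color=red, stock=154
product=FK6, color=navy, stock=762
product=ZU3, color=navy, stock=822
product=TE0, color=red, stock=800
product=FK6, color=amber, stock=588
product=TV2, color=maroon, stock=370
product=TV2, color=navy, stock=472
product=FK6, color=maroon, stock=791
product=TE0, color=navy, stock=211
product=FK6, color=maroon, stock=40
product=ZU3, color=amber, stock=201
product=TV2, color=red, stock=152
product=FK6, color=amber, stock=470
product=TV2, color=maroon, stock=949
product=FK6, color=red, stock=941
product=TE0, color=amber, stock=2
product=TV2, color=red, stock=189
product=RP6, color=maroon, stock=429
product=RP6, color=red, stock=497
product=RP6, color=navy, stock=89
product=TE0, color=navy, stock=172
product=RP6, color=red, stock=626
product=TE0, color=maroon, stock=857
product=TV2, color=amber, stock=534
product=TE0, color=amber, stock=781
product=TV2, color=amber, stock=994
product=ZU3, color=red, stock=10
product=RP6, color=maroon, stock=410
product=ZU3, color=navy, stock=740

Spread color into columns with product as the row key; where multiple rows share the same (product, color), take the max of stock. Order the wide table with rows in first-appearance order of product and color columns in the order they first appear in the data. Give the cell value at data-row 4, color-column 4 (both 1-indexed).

791

With rows in first-appearance order of product, row 4 is product=FK6. color columns in first-appearance order: red, amber, navy, maroon; column 4 is maroon.
Long rows with product=FK6, color=maroon: max(791, 40) = 791.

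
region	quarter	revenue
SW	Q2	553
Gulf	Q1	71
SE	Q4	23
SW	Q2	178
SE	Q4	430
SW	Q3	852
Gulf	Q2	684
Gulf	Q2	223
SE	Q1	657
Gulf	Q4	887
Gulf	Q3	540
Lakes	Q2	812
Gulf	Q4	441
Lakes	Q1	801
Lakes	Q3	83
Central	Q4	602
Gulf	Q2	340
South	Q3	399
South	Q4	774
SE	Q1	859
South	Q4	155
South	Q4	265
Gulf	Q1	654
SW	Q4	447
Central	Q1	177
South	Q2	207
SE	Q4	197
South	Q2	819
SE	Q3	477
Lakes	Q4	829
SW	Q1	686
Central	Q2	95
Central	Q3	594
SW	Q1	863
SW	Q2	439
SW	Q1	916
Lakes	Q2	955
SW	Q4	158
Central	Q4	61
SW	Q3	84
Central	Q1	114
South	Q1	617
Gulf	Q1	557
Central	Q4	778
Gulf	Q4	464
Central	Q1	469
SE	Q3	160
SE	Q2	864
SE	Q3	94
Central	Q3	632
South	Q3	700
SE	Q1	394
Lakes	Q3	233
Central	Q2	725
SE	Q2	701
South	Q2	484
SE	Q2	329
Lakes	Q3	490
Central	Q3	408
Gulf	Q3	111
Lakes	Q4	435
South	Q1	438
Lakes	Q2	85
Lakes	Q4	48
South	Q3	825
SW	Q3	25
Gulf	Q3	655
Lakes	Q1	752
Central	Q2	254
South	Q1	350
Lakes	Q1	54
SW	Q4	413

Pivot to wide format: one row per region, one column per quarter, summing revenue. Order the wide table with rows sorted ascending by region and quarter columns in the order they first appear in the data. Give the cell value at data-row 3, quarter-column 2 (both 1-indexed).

With rows sorted ascending by region, row 3 is region=Lakes. quarter columns in first-appearance order: Q2, Q1, Q4, Q3; column 2 is Q1.
Long rows with region=Lakes, quarter=Q1: 801 + 752 + 54 = 1607.

1607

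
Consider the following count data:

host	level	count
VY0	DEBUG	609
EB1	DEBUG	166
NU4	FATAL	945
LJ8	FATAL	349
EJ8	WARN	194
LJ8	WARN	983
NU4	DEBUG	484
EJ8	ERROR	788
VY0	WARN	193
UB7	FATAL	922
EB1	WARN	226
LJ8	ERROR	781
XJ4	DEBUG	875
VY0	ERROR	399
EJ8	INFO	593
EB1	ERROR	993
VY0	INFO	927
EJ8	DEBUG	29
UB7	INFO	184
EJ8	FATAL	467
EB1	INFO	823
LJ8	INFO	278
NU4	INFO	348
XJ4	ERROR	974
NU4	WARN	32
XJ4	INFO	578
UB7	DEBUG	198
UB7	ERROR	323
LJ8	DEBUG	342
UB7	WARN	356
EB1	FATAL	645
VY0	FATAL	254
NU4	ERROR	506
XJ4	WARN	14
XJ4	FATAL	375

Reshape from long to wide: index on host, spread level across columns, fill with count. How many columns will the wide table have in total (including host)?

6

1 column for host plus 5 distinct level values → 6 columns.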